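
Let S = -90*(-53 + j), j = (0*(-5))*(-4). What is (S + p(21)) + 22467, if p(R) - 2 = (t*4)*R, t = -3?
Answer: 26987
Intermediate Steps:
p(R) = 2 - 12*R (p(R) = 2 + (-3*4)*R = 2 - 12*R)
j = 0 (j = 0*(-4) = 0)
S = 4770 (S = -90*(-53 + 0) = -90*(-53) = 4770)
(S + p(21)) + 22467 = (4770 + (2 - 12*21)) + 22467 = (4770 + (2 - 252)) + 22467 = (4770 - 250) + 22467 = 4520 + 22467 = 26987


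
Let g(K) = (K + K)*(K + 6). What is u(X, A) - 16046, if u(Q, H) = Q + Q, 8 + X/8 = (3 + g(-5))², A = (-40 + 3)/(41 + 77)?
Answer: -15390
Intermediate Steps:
A = -37/118 ≈ -0.31356
g(K) = 2*K*(6 + K) (g(K) = (2*K)*(6 + K) = 2*K*(6 + K))
X = 328 (X = -64 + 8*(3 + 2*(-5)*(6 - 5))² = -64 + 8*(3 + 2*(-5)*1)² = -64 + 8*(3 - 10)² = -64 + 8*(-7)² = -64 + 8*49 = -64 + 392 = 328)
u(Q, H) = 2*Q
u(X, A) - 16046 = 2*328 - 16046 = 656 - 16046 = -15390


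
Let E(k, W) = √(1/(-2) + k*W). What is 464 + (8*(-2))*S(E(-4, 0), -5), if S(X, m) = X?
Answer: 464 - 8*I*√2 ≈ 464.0 - 11.314*I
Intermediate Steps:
E(k, W) = √(-½ + W*k)
464 + (8*(-2))*S(E(-4, 0), -5) = 464 + (8*(-2))*(√(-2 + 4*0*(-4))/2) = 464 - 8*√(-2 + 0) = 464 - 8*√(-2) = 464 - 8*I*√2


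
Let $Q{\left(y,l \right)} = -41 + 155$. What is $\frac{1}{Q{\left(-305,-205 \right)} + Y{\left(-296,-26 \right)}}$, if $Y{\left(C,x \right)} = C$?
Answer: $- \frac{1}{182} \approx -0.0054945$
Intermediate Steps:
$Q{\left(y,l \right)} = 114$
$\frac{1}{Q{\left(-305,-205 \right)} + Y{\left(-296,-26 \right)}} = \frac{1}{114 - 296} = \frac{1}{-182} = - \frac{1}{182}$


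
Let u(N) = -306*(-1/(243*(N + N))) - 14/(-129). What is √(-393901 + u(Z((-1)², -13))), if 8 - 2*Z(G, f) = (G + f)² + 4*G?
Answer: I*√289071305414430/27090 ≈ 627.62*I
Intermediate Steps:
Z(G, f) = 4 - 2*G - (G + f)²/2 (Z(G, f) = 4 - ((G + f)² + 4*G)/2 = 4 + (-2*G - (G + f)²/2) = 4 - 2*G - (G + f)²/2)
u(N) = 14/129 + 17/(27*N) (u(N) = -306*(-1/(486*N)) - 14*(-1/129) = -306*(-1/(486*N)) + 14/129 = -(-17)/(27*N) + 14/129 = 17/(27*N) + 14/129 = 14/129 + 17/(27*N))
√(-393901 + u(Z((-1)², -13))) = √(-393901 + (731 + 126*(4 - 2*(-1)² - ((-1)² - 13)²/2))/(1161*(4 - 2*(-1)² - ((-1)² - 13)²/2))) = √(-393901 + (731 + 126*(4 - 2*1 - (1 - 13)²/2))/(1161*(4 - 2*1 - (1 - 13)²/2))) = √(-393901 + (731 + 126*(4 - 2 - ½*(-12)²))/(1161*(4 - 2 - ½*(-12)²))) = √(-393901 + (731 + 126*(4 - 2 - ½*144))/(1161*(4 - 2 - ½*144))) = √(-393901 + (731 + 126*(4 - 2 - 72))/(1161*(4 - 2 - 72))) = √(-393901 + (1/1161)*(731 + 126*(-70))/(-70)) = √(-393901 + (1/1161)*(-1/70)*(731 - 8820)) = √(-393901 + (1/1161)*(-1/70)*(-8089)) = √(-393901 + 8089/81270) = √(-32012326181/81270) = I*√289071305414430/27090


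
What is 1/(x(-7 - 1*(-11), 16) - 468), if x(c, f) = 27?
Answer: -1/441 ≈ -0.0022676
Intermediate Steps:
1/(x(-7 - 1*(-11), 16) - 468) = 1/(27 - 468) = 1/(-441) = -1/441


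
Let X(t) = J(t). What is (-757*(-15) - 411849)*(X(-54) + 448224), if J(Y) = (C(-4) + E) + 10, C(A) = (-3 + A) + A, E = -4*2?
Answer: -179507418210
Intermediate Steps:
E = -8
C(A) = -3 + 2*A
J(Y) = -9 (J(Y) = ((-3 + 2*(-4)) - 8) + 10 = ((-3 - 8) - 8) + 10 = (-11 - 8) + 10 = -19 + 10 = -9)
X(t) = -9
(-757*(-15) - 411849)*(X(-54) + 448224) = (-757*(-15) - 411849)*(-9 + 448224) = (11355 - 411849)*448215 = -400494*448215 = -179507418210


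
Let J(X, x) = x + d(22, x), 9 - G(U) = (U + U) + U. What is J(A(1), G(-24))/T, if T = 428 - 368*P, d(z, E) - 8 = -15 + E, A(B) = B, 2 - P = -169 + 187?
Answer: 155/6316 ≈ 0.024541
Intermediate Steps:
P = -16 (P = 2 - (-169 + 187) = 2 - 1*18 = 2 - 18 = -16)
d(z, E) = -7 + E (d(z, E) = 8 + (-15 + E) = -7 + E)
G(U) = 9 - 3*U (G(U) = 9 - ((U + U) + U) = 9 - (2*U + U) = 9 - 3*U)
T = 6316 (T = 428 - 368*(-16) = 428 + 5888 = 6316)
J(X, x) = -7 + 2*x (J(X, x) = x + (-7 + x) = -7 + 2*x)
J(A(1), G(-24))/T = (-7 + 2*(9 - 3*(-24)))/6316 = (-7 + 2*(9 + 72))*(1/6316) = (-7 + 2*81)*(1/6316) = (-7 + 162)*(1/6316) = 155*(1/6316) = 155/6316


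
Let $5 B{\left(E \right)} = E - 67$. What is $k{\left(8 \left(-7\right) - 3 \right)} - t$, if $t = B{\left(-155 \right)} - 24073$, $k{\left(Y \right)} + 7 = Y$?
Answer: $\frac{120257}{5} \approx 24051.0$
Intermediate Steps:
$k{\left(Y \right)} = -7 + Y$
$B{\left(E \right)} = - \frac{67}{5} + \frac{E}{5}$ ($B{\left(E \right)} = \frac{E - 67}{5} = \frac{-67 + E}{5} = - \frac{67}{5} + \frac{E}{5}$)
$t = - \frac{120587}{5}$ ($t = \left(- \frac{67}{5} + \frac{1}{5} \left(-155\right)\right) - 24073 = \left(- \frac{67}{5} - 31\right) - 24073 = - \frac{222}{5} - 24073 = - \frac{120587}{5} \approx -24117.0$)
$k{\left(8 \left(-7\right) - 3 \right)} - t = \left(-7 + \left(8 \left(-7\right) - 3\right)\right) - - \frac{120587}{5} = \left(-7 - 59\right) + \frac{120587}{5} = -66 + \frac{120587}{5} = \frac{120257}{5}$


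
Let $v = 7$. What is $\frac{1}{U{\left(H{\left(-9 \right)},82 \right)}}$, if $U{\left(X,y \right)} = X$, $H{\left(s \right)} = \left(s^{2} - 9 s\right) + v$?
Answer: $\frac{1}{169} \approx 0.0059172$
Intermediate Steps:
$H{\left(s \right)} = 7 + s^{2} - 9 s$ ($H{\left(s \right)} = \left(s^{2} - 9 s\right) + 7 = 7 + s^{2} - 9 s$)
$\frac{1}{U{\left(H{\left(-9 \right)},82 \right)}} = \frac{1}{7 + \left(-9\right)^{2} - -81} = \frac{1}{7 + 81 + 81} = \frac{1}{169}$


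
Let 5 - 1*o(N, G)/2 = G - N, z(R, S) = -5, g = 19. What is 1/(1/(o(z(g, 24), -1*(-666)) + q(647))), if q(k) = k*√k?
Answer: -1332 + 647*√647 ≈ 15125.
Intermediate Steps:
q(k) = k^(3/2)
o(N, G) = 10 - 2*G + 2*N (o(N, G) = 10 - 2*(G - N) = 10 + (-2*G + 2*N) = 10 - 2*G + 2*N)
1/(1/(o(z(g, 24), -1*(-666)) + q(647))) = 1/(1/((10 - (-2)*(-666) + 2*(-5)) + 647^(3/2))) = 1/(1/((10 - 2*666 - 10) + 647*√647)) = 1/(1/((10 - 1332 - 10) + 647*√647)) = 1/(1/(-1332 + 647*√647)) = -1332 + 647*√647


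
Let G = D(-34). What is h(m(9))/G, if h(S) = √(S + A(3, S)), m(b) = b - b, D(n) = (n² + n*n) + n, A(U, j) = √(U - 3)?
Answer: 0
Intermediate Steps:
A(U, j) = √(-3 + U)
D(n) = n + 2*n² (D(n) = (n² + n²) + n = 2*n² + n = n + 2*n²)
G = 2278 (G = -34*(1 + 2*(-34)) = -34*(1 - 68) = -34*(-67) = 2278)
m(b) = 0
h(S) = √S (h(S) = √(S + √(-3 + 3)) = √(S + √0) = √(S + 0) = √S)
h(m(9))/G = √0/2278 = 0*(1/2278) = 0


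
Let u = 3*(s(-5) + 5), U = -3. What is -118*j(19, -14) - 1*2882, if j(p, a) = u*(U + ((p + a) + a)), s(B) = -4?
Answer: 1366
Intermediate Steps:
u = 3 (u = 3*(-4 + 5) = 3*1 = 3)
j(p, a) = -9 + 3*p + 6*a (j(p, a) = 3*(-3 + ((p + a) + a)) = 3*(-3 + ((a + p) + a)) = 3*(-3 + (p + 2*a)) = 3*(-3 + p + 2*a) = -9 + 3*p + 6*a)
-118*j(19, -14) - 1*2882 = -118*(-9 + 3*19 + 6*(-14)) - 1*2882 = -118*(-9 + 57 - 84) - 2882 = -118*(-36) - 2882 = 4248 - 2882 = 1366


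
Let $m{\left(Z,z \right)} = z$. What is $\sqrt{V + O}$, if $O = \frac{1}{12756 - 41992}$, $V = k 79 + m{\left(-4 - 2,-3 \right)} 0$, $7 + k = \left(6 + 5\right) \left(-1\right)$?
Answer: $\frac{i \sqrt{303861391237}}{14618} \approx 37.709 i$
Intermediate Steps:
$k = -18$ ($k = -7 + \left(6 + 5\right) \left(-1\right) = -7 + 11 \left(-1\right) = -7 - 11 = -18$)
$V = -1422$ ($V = \left(-18\right) 79 - 0 = -1422 + 0 = -1422$)
$O = - \frac{1}{29236}$ ($O = \frac{1}{-29236} = - \frac{1}{29236} \approx -3.4204 \cdot 10^{-5}$)
$\sqrt{V + O} = \sqrt{-1422 - \frac{1}{29236}} = \sqrt{- \frac{41573593}{29236}} = \frac{i \sqrt{303861391237}}{14618}$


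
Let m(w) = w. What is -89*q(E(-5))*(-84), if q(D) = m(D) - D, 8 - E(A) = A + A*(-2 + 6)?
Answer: 0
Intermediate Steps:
E(A) = 8 - 5*A (E(A) = 8 - (A + A*(-2 + 6)) = 8 - (A + A*4) = 8 - (A + 4*A) = 8 - 5*A)
q(D) = 0 (q(D) = D - D = 0)
-89*q(E(-5))*(-84) = -89*0*(-84) = 0*(-84) = 0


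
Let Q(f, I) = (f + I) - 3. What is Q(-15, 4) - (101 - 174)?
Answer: 59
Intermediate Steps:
Q(f, I) = -3 + I + f (Q(f, I) = (I + f) - 3 = -3 + I + f)
Q(-15, 4) - (101 - 174) = (-3 + 4 - 15) - (101 - 174) = -14 - 1*(-73) = -14 + 73 = 59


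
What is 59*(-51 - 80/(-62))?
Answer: -90919/31 ≈ -2932.9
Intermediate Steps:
59*(-51 - 80/(-62)) = 59*(-51 - 80*(-1/62)) = 59*(-51 + 40/31) = 59*(-1541/31) = -90919/31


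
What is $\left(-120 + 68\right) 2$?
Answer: $-104$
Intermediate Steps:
$\left(-120 + 68\right) 2 = \left(-52\right) 2 = -104$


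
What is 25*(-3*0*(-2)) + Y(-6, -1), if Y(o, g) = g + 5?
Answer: 4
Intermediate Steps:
Y(o, g) = 5 + g
25*(-3*0*(-2)) + Y(-6, -1) = 25*(-3*0*(-2)) + (5 - 1) = 25*(0*(-2)) + 4 = 25*0 + 4 = 0 + 4 = 4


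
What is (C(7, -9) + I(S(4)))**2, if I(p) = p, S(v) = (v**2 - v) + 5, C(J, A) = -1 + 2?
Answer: 324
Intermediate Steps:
C(J, A) = 1
S(v) = 5 + v**2 - v
(C(7, -9) + I(S(4)))**2 = (1 + (5 + 4**2 - 1*4))**2 = (1 + (5 + 16 - 4))**2 = (1 + 17)**2 = 18**2 = 324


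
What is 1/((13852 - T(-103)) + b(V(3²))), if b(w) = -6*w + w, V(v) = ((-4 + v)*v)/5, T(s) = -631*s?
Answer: -1/51186 ≈ -1.9537e-5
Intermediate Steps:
V(v) = v*(-4 + v)/5 (V(v) = (v*(-4 + v))*(⅕) = v*(-4 + v)/5)
b(w) = -5*w
1/((13852 - T(-103)) + b(V(3²))) = 1/((13852 - (-631)*(-103)) - 3²*(-4 + 3²)) = 1/((13852 - 1*64993) - 9*(-4 + 9)) = 1/((13852 - 64993) - 9*5) = 1/(-51141 - 5*9) = 1/(-51141 - 45) = 1/(-51186) = -1/51186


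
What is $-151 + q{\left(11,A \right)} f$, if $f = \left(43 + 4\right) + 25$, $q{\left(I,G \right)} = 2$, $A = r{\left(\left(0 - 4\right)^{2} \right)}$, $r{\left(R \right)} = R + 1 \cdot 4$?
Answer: $-7$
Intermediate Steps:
$r{\left(R \right)} = 4 + R$ ($r{\left(R \right)} = R + 4 = 4 + R$)
$A = 20$ ($A = 4 + \left(0 - 4\right)^{2} = 4 + \left(-4\right)^{2} = 4 + 16 = 20$)
$f = 72$ ($f = 47 + 25 = 72$)
$-151 + q{\left(11,A \right)} f = -151 + 2 \cdot 72 = -151 + 144 = -7$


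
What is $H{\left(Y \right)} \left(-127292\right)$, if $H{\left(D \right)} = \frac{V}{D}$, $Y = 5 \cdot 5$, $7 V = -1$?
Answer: $\frac{127292}{175} \approx 727.38$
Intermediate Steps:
$V = - \frac{1}{7}$ ($V = \frac{1}{7} \left(-1\right) = - \frac{1}{7} \approx -0.14286$)
$Y = 25$
$H{\left(D \right)} = - \frac{1}{7 D}$
$H{\left(Y \right)} \left(-127292\right) = - \frac{1}{7 \cdot 25} \left(-127292\right) = \left(- \frac{1}{7}\right) \frac{1}{25} \left(-127292\right) = \left(- \frac{1}{175}\right) \left(-127292\right) = \frac{127292}{175}$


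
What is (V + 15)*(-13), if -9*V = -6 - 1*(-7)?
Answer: -1742/9 ≈ -193.56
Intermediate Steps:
V = -⅑ (V = -(-6 - 1*(-7))/9 = -(-6 + 7)/9 = -⅑*1 = -⅑ ≈ -0.11111)
(V + 15)*(-13) = (-⅑ + 15)*(-13) = (134/9)*(-13) = -1742/9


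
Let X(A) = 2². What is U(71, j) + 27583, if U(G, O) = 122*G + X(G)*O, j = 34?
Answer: 36381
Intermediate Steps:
X(A) = 4
U(G, O) = 4*O + 122*G (U(G, O) = 122*G + 4*O = 4*O + 122*G)
U(71, j) + 27583 = (4*34 + 122*71) + 27583 = (136 + 8662) + 27583 = 8798 + 27583 = 36381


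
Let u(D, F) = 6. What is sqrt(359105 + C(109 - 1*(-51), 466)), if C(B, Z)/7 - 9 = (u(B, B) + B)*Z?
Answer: 2*sqrt(225165) ≈ 949.03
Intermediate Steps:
C(B, Z) = 63 + 7*Z*(6 + B) (C(B, Z) = 63 + 7*((6 + B)*Z) = 63 + 7*(Z*(6 + B)) = 63 + 7*Z*(6 + B))
sqrt(359105 + C(109 - 1*(-51), 466)) = sqrt(359105 + (63 + 42*466 + 7*(109 - 1*(-51))*466)) = sqrt(359105 + (63 + 19572 + 7*(109 + 51)*466)) = sqrt(359105 + (63 + 19572 + 7*160*466)) = sqrt(359105 + (63 + 19572 + 521920)) = sqrt(359105 + 541555) = sqrt(900660) = 2*sqrt(225165)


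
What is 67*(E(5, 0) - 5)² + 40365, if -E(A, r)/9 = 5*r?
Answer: 42040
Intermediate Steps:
E(A, r) = -45*r
67*(E(5, 0) - 5)² + 40365 = 67*(-45*0 - 5)² + 40365 = 67*(0 - 5)² + 40365 = 67*(-5)² + 40365 = 67*25 + 40365 = 1675 + 40365 = 42040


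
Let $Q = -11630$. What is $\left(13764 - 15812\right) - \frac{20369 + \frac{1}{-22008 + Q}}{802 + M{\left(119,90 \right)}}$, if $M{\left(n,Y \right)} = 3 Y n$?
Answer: $- \frac{2269391201989}{1107766616} \approx -2048.6$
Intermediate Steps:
$M{\left(n,Y \right)} = 3 Y n$
$\left(13764 - 15812\right) - \frac{20369 + \frac{1}{-22008 + Q}}{802 + M{\left(119,90 \right)}} = \left(13764 - 15812\right) - \frac{20369 + \frac{1}{-22008 - 11630}}{802 + 3 \cdot 90 \cdot 119} = \left(13764 - 15812\right) - \frac{20369 + \frac{1}{-33638}}{802 + 32130} = -2048 - \frac{20369 - \frac{1}{33638}}{32932} = -2048 - \frac{685172421}{33638} \cdot \frac{1}{32932} = -2048 - \frac{685172421}{1107766616} = - \frac{2269391201989}{1107766616}$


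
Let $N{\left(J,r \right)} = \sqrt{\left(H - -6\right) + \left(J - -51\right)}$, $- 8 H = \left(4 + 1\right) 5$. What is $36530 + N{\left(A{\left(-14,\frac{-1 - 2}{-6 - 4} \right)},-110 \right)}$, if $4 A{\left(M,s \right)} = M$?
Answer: $36530 + \frac{\sqrt{806}}{4} \approx 36537.0$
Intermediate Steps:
$H = - \frac{25}{8}$ ($H = - \frac{\left(4 + 1\right) 5}{8} = - \frac{5 \cdot 5}{8} = \left(- \frac{1}{8}\right) 25 = - \frac{25}{8} \approx -3.125$)
$A{\left(M,s \right)} = \frac{M}{4}$
$N{\left(J,r \right)} = \sqrt{\frac{431}{8} + J}$ ($N{\left(J,r \right)} = \sqrt{\left(- \frac{25}{8} - -6\right) + \left(J - -51\right)} = \sqrt{\left(- \frac{25}{8} + 6\right) + \left(J + 51\right)} = \sqrt{\frac{23}{8} + \left(51 + J\right)} = \sqrt{\frac{431}{8} + J}$)
$36530 + N{\left(A{\left(-14,\frac{-1 - 2}{-6 - 4} \right)},-110 \right)} = 36530 + \frac{\sqrt{862 + 16 \cdot \frac{1}{4} \left(-14\right)}}{4} = 36530 + \frac{\sqrt{862 + 16 \left(- \frac{7}{2}\right)}}{4} = 36530 + \frac{\sqrt{862 - 56}}{4} = 36530 + \frac{\sqrt{806}}{4}$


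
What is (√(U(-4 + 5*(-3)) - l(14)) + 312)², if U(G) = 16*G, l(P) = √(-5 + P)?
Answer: (312 + I*√307)² ≈ 97037.0 + 10933.0*I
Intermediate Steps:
(√(U(-4 + 5*(-3)) - l(14)) + 312)² = (√(16*(-4 + 5*(-3)) - √(-5 + 14)) + 312)² = (√(16*(-4 - 15) - √9) + 312)² = (√(16*(-19) - 1*3) + 312)² = (√(-304 - 3) + 312)² = (√(-307) + 312)² = (I*√307 + 312)² = (312 + I*√307)²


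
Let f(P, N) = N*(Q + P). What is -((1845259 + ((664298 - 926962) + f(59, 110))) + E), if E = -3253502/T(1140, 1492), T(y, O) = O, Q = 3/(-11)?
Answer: -1183808279/746 ≈ -1.5869e+6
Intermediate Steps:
Q = -3/11 (Q = 3*(-1/11) = -3/11 ≈ -0.27273)
f(P, N) = N*(-3/11 + P)
E = -1626751/746 (E = -3253502/1492 = -3253502*1/1492 = -1626751/746 ≈ -2180.6)
-((1845259 + ((664298 - 926962) + f(59, 110))) + E) = -((1845259 + ((664298 - 926962) + (1/11)*110*(-3 + 11*59))) - 1626751/746) = -((1845259 + (-262664 + (1/11)*110*(-3 + 649))) - 1626751/746) = -((1845259 + (-262664 + (1/11)*110*646)) - 1626751/746) = -((1845259 + (-262664 + 6460)) - 1626751/746) = -((1845259 - 256204) - 1626751/746) = -(1589055 - 1626751/746) = -1*1183808279/746 = -1183808279/746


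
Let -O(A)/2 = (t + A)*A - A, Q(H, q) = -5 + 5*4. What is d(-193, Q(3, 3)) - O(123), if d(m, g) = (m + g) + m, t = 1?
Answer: 29887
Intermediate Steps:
Q(H, q) = 15 (Q(H, q) = -5 + 20 = 15)
d(m, g) = g + 2*m (d(m, g) = (g + m) + m = g + 2*m)
O(A) = 2*A - 2*A*(1 + A) (O(A) = -2*((1 + A)*A - A) = -2*(A*(1 + A) - A) = -2*(-A + A*(1 + A)) = 2*A - 2*A*(1 + A))
d(-193, Q(3, 3)) - O(123) = (15 + 2*(-193)) - (-2)*123**2 = (15 - 386) - (-2)*15129 = -371 - 1*(-30258) = -371 + 30258 = 29887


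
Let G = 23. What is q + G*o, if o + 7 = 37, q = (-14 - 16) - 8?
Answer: 652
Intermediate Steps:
q = -38 (q = -30 - 8 = -38)
o = 30 (o = -7 + 37 = 30)
q + G*o = -38 + 23*30 = -38 + 690 = 652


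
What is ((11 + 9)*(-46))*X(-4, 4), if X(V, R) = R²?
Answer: -14720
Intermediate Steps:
((11 + 9)*(-46))*X(-4, 4) = ((11 + 9)*(-46))*4² = (20*(-46))*16 = -920*16 = -14720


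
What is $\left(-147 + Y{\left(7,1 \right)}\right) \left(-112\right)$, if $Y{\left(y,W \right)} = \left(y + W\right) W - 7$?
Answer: $16352$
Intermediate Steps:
$Y{\left(y,W \right)} = -7 + W \left(W + y\right)$ ($Y{\left(y,W \right)} = \left(W + y\right) W - 7 = W \left(W + y\right) - 7 = -7 + W \left(W + y\right)$)
$\left(-147 + Y{\left(7,1 \right)}\right) \left(-112\right) = \left(-147 + \left(-7 + 1^{2} + 1 \cdot 7\right)\right) \left(-112\right) = \left(-147 + \left(-7 + 1 + 7\right)\right) \left(-112\right) = \left(-147 + 1\right) \left(-112\right) = \left(-146\right) \left(-112\right) = 16352$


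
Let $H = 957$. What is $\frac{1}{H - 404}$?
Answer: $\frac{1}{553} \approx 0.0018083$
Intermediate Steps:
$\frac{1}{H - 404} = \frac{1}{957 - 404} = \frac{1}{553}$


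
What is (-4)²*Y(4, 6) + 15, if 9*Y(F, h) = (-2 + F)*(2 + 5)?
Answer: 359/9 ≈ 39.889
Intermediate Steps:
Y(F, h) = -14/9 + 7*F/9 (Y(F, h) = ((-2 + F)*(2 + 5))/9 = ((-2 + F)*7)/9 = (-14 + 7*F)/9 = -14/9 + 7*F/9)
(-4)²*Y(4, 6) + 15 = (-4)²*(-14/9 + (7/9)*4) + 15 = 16*(-14/9 + 28/9) + 15 = 16*(14/9) + 15 = 224/9 + 15 = 359/9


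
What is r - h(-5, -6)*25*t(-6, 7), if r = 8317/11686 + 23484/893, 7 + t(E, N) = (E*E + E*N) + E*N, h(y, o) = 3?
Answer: 2280458045/549242 ≈ 4152.0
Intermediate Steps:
t(E, N) = -7 + E**2 + 2*E*N (t(E, N) = -7 + ((E*E + E*N) + E*N) = -7 + ((E**2 + E*N) + E*N) = -7 + (E**2 + 2*E*N) = -7 + E**2 + 2*E*N)
r = 14834795/549242 (r = 8317*(1/11686) + 23484*(1/893) = 8317/11686 + 1236/47 = 14834795/549242 ≈ 27.010)
r - h(-5, -6)*25*t(-6, 7) = 14834795/549242 - 3*25*(-7 + (-6)**2 + 2*(-6)*7) = 14834795/549242 - 75*(-7 + 36 - 84) = 14834795/549242 - 75*(-55) = 14834795/549242 - 1*(-4125) = 14834795/549242 + 4125 = 2280458045/549242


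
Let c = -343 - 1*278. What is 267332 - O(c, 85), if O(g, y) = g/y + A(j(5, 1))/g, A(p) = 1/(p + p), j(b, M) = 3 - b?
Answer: 56446020959/211140 ≈ 2.6734e+5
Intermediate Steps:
c = -621 (c = -343 - 278 = -621)
A(p) = 1/(2*p)
O(g, y) = -1/(4*g) + g/y (O(g, y) = g/y + (1/(2*(3 - 1*5)))/g = g/y + (1/(2*(3 - 5)))/g = g/y + ((1/2)/(-2))/g = g/y + ((1/2)*(-1/2))/g = g/y - 1/(4*g) = -1/(4*g) + g/y)
267332 - O(c, 85) = 267332 - (-1/4/(-621) - 621/85) = 267332 - (-1/4*(-1/621) - 621*1/85) = 267332 - (1/2484 - 621/85) = 267332 - 1*(-1542479/211140) = 267332 + 1542479/211140 = 56446020959/211140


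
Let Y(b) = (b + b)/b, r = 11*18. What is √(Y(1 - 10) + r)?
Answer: 10*√2 ≈ 14.142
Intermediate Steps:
r = 198
Y(b) = 2 (Y(b) = (2*b)/b = 2)
√(Y(1 - 10) + r) = √(2 + 198) = √200 = 10*√2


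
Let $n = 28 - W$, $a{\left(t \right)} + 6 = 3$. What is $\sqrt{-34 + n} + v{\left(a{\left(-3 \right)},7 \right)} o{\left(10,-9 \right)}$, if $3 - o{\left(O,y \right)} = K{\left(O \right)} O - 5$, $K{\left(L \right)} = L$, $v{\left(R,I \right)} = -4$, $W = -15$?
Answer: $371$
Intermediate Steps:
$a{\left(t \right)} = -3$ ($a{\left(t \right)} = -6 + 3 = -3$)
$o{\left(O,y \right)} = 8 - O^{2}$ ($o{\left(O,y \right)} = 3 - \left(O O - 5\right) = 3 - \left(O^{2} - 5\right) = 3 - \left(-5 + O^{2}\right) = 8 - O^{2}$)
$n = 43$ ($n = 28 - -15 = 28 + 15 = 43$)
$\sqrt{-34 + n} + v{\left(a{\left(-3 \right)},7 \right)} o{\left(10,-9 \right)} = \sqrt{-34 + 43} - 4 \left(8 - 10^{2}\right) = \sqrt{9} - 4 \left(8 - 100\right) = 3 - 4 \left(8 - 100\right) = 3 - -368 = 3 + 368 = 371$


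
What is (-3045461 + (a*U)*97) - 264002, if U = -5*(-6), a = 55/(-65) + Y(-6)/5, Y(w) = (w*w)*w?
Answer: -44689285/13 ≈ -3.4376e+6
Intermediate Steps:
Y(w) = w**3 (Y(w) = w**2*w = w**3)
a = -2863/65 (a = 55/(-65) + (-6)**3/5 = 55*(-1/65) - 216*1/5 = -11/13 - 216/5 = -2863/65 ≈ -44.046)
U = 30
(-3045461 + (a*U)*97) - 264002 = (-3045461 - 2863/65*30*97) - 264002 = (-3045461 - 17178/13*97) - 264002 = (-3045461 - 1666266/13) - 264002 = -41257259/13 - 264002 = -44689285/13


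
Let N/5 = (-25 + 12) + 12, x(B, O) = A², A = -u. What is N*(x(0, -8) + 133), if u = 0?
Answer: -665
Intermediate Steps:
A = 0 (A = -1*0 = 0)
x(B, O) = 0 (x(B, O) = 0² = 0)
N = -5 (N = 5*((-25 + 12) + 12) = 5*(-13 + 12) = 5*(-1) = -5)
N*(x(0, -8) + 133) = -5*(0 + 133) = -5*133 = -665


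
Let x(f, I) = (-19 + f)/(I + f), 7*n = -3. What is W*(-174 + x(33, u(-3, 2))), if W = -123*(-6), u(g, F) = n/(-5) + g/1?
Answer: -14984024/117 ≈ -1.2807e+5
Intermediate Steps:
n = -3/7 (n = (⅐)*(-3) = -3/7 ≈ -0.42857)
u(g, F) = 3/35 + g (u(g, F) = -3/7/(-5) + g/1 = -3/7*(-⅕) + g*1 = 3/35 + g)
x(f, I) = (-19 + f)/(I + f)
W = 738
W*(-174 + x(33, u(-3, 2))) = 738*(-174 + (-19 + 33)/((3/35 - 3) + 33)) = 738*(-174 + 14/(-102/35 + 33)) = 738*(-174 + 14/(1053/35)) = 738*(-174 + (35/1053)*14) = 738*(-174 + 490/1053) = 738*(-182732/1053) = -14984024/117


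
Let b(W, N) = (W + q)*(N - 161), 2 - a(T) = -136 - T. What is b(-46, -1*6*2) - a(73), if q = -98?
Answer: 24701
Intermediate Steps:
a(T) = 138 + T (a(T) = 2 - (-136 - T) = 2 + (136 + T) = 138 + T)
b(W, N) = (-161 + N)*(-98 + W) (b(W, N) = (W - 98)*(N - 161) = (-98 + W)*(-161 + N) = (-161 + N)*(-98 + W))
b(-46, -1*6*2) - a(73) = (15778 - 161*(-46) - 98*(-1*6)*2 + (-1*6*2)*(-46)) - (138 + 73) = (15778 + 7406 - (-588)*2 - 6*2*(-46)) - 1*211 = (15778 + 7406 - 98*(-12) - 12*(-46)) - 211 = (15778 + 7406 + 1176 + 552) - 211 = 24912 - 211 = 24701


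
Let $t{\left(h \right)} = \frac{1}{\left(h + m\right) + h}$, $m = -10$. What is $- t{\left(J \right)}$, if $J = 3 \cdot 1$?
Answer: $\frac{1}{4} \approx 0.25$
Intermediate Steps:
$J = 3$
$t{\left(h \right)} = \frac{1}{-10 + 2 h}$ ($t{\left(h \right)} = \frac{1}{\left(h - 10\right) + h} = \frac{1}{\left(-10 + h\right) + h} = \frac{1}{-10 + 2 h}$)
$- t{\left(J \right)} = - \frac{1}{2 \left(-5 + 3\right)} = - \frac{1}{2 \left(-2\right)} = - \frac{-1}{2 \cdot 2} = \left(-1\right) \left(- \frac{1}{4}\right) = \frac{1}{4}$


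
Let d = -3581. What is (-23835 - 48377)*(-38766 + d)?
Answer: 3057961564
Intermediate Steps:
(-23835 - 48377)*(-38766 + d) = (-23835 - 48377)*(-38766 - 3581) = -72212*(-42347) = 3057961564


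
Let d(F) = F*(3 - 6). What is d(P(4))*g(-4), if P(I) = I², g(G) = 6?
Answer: -288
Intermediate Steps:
d(F) = -3*F (d(F) = F*(-3) = -3*F)
d(P(4))*g(-4) = -3*4²*6 = -3*16*6 = -48*6 = -288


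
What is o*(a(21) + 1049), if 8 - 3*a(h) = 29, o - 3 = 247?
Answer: 260500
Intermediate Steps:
o = 250 (o = 3 + 247 = 250)
a(h) = -7 (a(h) = 8/3 - 1/3*29 = 8/3 - 29/3 = -7)
o*(a(21) + 1049) = 250*(-7 + 1049) = 250*1042 = 260500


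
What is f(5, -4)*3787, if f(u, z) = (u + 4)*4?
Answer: 136332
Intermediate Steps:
f(u, z) = 16 + 4*u (f(u, z) = (4 + u)*4 = 16 + 4*u)
f(5, -4)*3787 = (16 + 4*5)*3787 = (16 + 20)*3787 = 36*3787 = 136332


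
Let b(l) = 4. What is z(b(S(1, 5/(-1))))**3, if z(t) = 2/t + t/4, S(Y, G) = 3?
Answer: 27/8 ≈ 3.3750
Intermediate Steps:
z(t) = 2/t + t/4 (z(t) = 2/t + t*(1/4) = 2/t + t/4)
z(b(S(1, 5/(-1))))**3 = (2/4 + (1/4)*4)**3 = (2*(1/4) + 1)**3 = (1/2 + 1)**3 = (3/2)**3 = 27/8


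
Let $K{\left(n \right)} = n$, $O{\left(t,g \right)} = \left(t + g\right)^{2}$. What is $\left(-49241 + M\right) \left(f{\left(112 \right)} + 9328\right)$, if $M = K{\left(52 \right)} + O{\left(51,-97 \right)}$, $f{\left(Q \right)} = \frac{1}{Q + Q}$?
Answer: $- \frac{98357762529}{224} \approx -4.391 \cdot 10^{8}$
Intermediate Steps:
$O{\left(t,g \right)} = \left(g + t\right)^{2}$
$f{\left(Q \right)} = \frac{1}{2 Q}$
$M = 2168$ ($M = 52 + \left(-97 + 51\right)^{2} = 52 + \left(-46\right)^{2} = 52 + 2116 = 2168$)
$\left(-49241 + M\right) \left(f{\left(112 \right)} + 9328\right) = \left(-49241 + 2168\right) \left(\frac{1}{2 \cdot 112} + 9328\right) = - 47073 \left(\frac{1}{2} \cdot \frac{1}{112} + 9328\right) = - 47073 \left(\frac{1}{224} + 9328\right) = \left(-47073\right) \frac{2089473}{224} = - \frac{98357762529}{224}$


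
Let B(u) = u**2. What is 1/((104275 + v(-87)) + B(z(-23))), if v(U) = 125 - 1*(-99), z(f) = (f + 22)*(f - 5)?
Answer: 1/105283 ≈ 9.4982e-6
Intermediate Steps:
z(f) = (-5 + f)*(22 + f) (z(f) = (22 + f)*(-5 + f) = (-5 + f)*(22 + f))
v(U) = 224 (v(U) = 125 + 99 = 224)
1/((104275 + v(-87)) + B(z(-23))) = 1/((104275 + 224) + (-110 + (-23)**2 + 17*(-23))**2) = 1/(104499 + (-110 + 529 - 391)**2) = 1/(104499 + 28**2) = 1/(104499 + 784) = 1/105283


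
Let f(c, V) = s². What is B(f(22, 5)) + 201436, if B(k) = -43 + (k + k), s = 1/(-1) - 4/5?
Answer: 5034987/25 ≈ 2.0140e+5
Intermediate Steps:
s = -9/5 (s = 1*(-1) - 4*⅕ = -1 - ⅘ = -9/5 ≈ -1.8000)
f(c, V) = 81/25 (f(c, V) = (-9/5)² = 81/25)
B(k) = -43 + 2*k
B(f(22, 5)) + 201436 = (-43 + 2*(81/25)) + 201436 = (-43 + 162/25) + 201436 = -913/25 + 201436 = 5034987/25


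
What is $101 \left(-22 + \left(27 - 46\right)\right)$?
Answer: $-4141$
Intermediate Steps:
$101 \left(-22 + \left(27 - 46\right)\right) = 101 \left(-22 - 19\right) = 101 \left(-41\right) = -4141$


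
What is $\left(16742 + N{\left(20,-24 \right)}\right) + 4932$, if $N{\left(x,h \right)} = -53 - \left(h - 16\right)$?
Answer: $21661$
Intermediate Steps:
$N{\left(x,h \right)} = -37 - h$ ($N{\left(x,h \right)} = -53 - \left(-16 + h\right) = -37 - h$)
$\left(16742 + N{\left(20,-24 \right)}\right) + 4932 = \left(16742 - 13\right) + 4932 = 16729 + 4932 = 21661$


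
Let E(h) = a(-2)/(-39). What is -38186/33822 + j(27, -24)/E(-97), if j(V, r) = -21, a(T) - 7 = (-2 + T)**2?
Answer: 13410970/388953 ≈ 34.480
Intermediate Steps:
a(T) = 7 + (-2 + T)**2
E(h) = -23/39 (E(h) = (7 + (-2 - 2)**2)/(-39) = (7 + (-4)**2)*(-1/39) = (7 + 16)*(-1/39) = 23*(-1/39) = -23/39)
-38186/33822 + j(27, -24)/E(-97) = -38186/33822 - 21/(-23/39) = -38186*1/33822 - 21*(-39/23) = -19093/16911 + 819/23 = 13410970/388953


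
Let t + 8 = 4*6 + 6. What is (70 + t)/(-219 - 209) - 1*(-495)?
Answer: 52942/107 ≈ 494.79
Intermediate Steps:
t = 22 (t = -8 + (4*6 + 6) = -8 + (24 + 6) = -8 + 30 = 22)
(70 + t)/(-219 - 209) - 1*(-495) = (70 + 22)/(-219 - 209) - 1*(-495) = 92/(-428) + 495 = 92*(-1/428) + 495 = -23/107 + 495 = 52942/107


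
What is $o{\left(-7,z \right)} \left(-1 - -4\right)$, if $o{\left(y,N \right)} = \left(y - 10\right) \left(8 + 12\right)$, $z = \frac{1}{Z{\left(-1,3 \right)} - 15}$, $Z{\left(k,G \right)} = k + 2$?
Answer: $-1020$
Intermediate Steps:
$Z{\left(k,G \right)} = 2 + k$
$z = - \frac{1}{14}$ ($z = \frac{1}{\left(2 - 1\right) - 15} = \frac{1}{1 - 15} = \frac{1}{-14} = - \frac{1}{14} \approx -0.071429$)
$o{\left(y,N \right)} = -200 + 20 y$ ($o{\left(y,N \right)} = \left(-10 + y\right) 20 = -200 + 20 y$)
$o{\left(-7,z \right)} \left(-1 - -4\right) = \left(-200 + 20 \left(-7\right)\right) \left(-1 - -4\right) = \left(-200 - 140\right) \left(-1 + 4\right) = \left(-340\right) 3 = -1020$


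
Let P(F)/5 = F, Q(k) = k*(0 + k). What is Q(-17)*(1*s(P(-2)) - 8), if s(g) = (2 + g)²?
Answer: 16184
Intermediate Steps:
Q(k) = k² (Q(k) = k*k = k²)
P(F) = 5*F
Q(-17)*(1*s(P(-2)) - 8) = (-17)²*(1*(2 + 5*(-2))² - 8) = 289*(1*(2 - 10)² - 8) = 289*(1*(-8)² - 8) = 289*(1*64 - 8) = 289*(64 - 8) = 289*56 = 16184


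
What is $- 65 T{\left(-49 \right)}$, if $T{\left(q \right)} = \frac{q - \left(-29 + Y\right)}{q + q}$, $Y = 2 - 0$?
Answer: $- \frac{715}{49} \approx -14.592$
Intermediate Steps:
$Y = 2$ ($Y = 2 + 0 = 2$)
$T{\left(q \right)} = \frac{27 + q}{2 q}$ ($T{\left(q \right)} = \frac{q + \left(29 - 2\right)}{q + q} = \frac{q + \left(29 - 2\right)}{2 q} = \left(q + 27\right) \frac{1}{2 q} = \left(27 + q\right) \frac{1}{2 q} = \frac{27 + q}{2 q}$)
$- 65 T{\left(-49 \right)} = - 65 \frac{27 - 49}{2 \left(-49\right)} = - 65 \cdot \frac{1}{2} \left(- \frac{1}{49}\right) \left(-22\right) = \left(-65\right) \frac{11}{49} = - \frac{715}{49}$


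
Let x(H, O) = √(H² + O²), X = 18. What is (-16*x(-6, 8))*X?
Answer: -2880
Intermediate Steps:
(-16*x(-6, 8))*X = -16*√((-6)² + 8²)*18 = -16*√(36 + 64)*18 = -16*√100*18 = -16*10*18 = -160*18 = -2880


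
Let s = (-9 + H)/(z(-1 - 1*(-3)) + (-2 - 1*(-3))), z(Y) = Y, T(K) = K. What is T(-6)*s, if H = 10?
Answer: -2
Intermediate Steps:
s = ⅓ (s = (-9 + 10)/((-1 - 1*(-3)) + (-2 - 1*(-3))) = 1/((-1 + 3) + (-2 + 3)) = 1/(2 + 1) = 1/3 = 1*(⅓) = ⅓ ≈ 0.33333)
T(-6)*s = -6*⅓ = -2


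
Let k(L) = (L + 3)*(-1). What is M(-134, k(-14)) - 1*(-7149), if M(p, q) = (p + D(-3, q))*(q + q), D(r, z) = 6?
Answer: 4333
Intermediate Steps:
k(L) = -3 - L (k(L) = (3 + L)*(-1) = -3 - L)
M(p, q) = 2*q*(6 + p) (M(p, q) = (p + 6)*(q + q) = (6 + p)*(2*q) = 2*q*(6 + p))
M(-134, k(-14)) - 1*(-7149) = 2*(-3 - 1*(-14))*(6 - 134) - 1*(-7149) = 2*(-3 + 14)*(-128) + 7149 = 2*11*(-128) + 7149 = -2816 + 7149 = 4333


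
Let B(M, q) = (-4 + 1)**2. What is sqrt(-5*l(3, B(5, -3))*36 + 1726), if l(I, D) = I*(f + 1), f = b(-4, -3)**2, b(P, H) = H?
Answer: I*sqrt(3674) ≈ 60.614*I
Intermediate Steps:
f = 9 (f = (-3)**2 = 9)
B(M, q) = 9 (B(M, q) = (-3)**2 = 9)
l(I, D) = 10*I (l(I, D) = I*(9 + 1) = I*10 = 10*I)
sqrt(-5*l(3, B(5, -3))*36 + 1726) = sqrt(-50*3*36 + 1726) = sqrt(-5*30*36 + 1726) = sqrt(-150*36 + 1726) = sqrt(-5400 + 1726) = sqrt(-3674) = I*sqrt(3674)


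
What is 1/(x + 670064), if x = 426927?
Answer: 1/1096991 ≈ 9.1158e-7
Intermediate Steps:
1/(x + 670064) = 1/(426927 + 670064) = 1/1096991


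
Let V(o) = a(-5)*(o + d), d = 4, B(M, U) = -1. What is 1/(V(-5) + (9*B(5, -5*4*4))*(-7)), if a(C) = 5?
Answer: 1/58 ≈ 0.017241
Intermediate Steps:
V(o) = 20 + 5*o (V(o) = 5*(o + 4) = 5*(4 + o) = 20 + 5*o)
1/(V(-5) + (9*B(5, -5*4*4))*(-7)) = 1/((20 + 5*(-5)) + (9*(-1))*(-7)) = 1/((20 - 25) - 9*(-7)) = 1/(-5 + 63) = 1/58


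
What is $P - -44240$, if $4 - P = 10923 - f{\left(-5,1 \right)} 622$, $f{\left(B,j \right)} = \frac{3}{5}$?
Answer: $\frac{168471}{5} \approx 33694.0$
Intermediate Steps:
$f{\left(B,j \right)} = \frac{3}{5}$ ($f{\left(B,j \right)} = 3 \cdot \frac{1}{5} = \frac{3}{5}$)
$P = - \frac{52729}{5}$ ($P = 4 - \left(10923 - \frac{3}{5} \cdot 622\right) = 4 - \left(10923 - \frac{1866}{5}\right) = 4 - \frac{52749}{5} = - \frac{52729}{5} \approx -10546.0$)
$P - -44240 = - \frac{52729}{5} - -44240 = - \frac{52729}{5} + 44240 = \frac{168471}{5}$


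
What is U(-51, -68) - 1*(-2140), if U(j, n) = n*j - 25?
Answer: 5583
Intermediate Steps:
U(j, n) = -25 + j*n (U(j, n) = j*n - 25 = -25 + j*n)
U(-51, -68) - 1*(-2140) = (-25 - 51*(-68)) - 1*(-2140) = (-25 + 3468) + 2140 = 3443 + 2140 = 5583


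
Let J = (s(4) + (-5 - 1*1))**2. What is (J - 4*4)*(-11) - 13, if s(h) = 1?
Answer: -112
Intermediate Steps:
J = 25 (J = (1 + (-5 - 1*1))**2 = (1 + (-5 - 1))**2 = (1 - 6)**2 = (-5)**2 = 25)
(J - 4*4)*(-11) - 13 = (25 - 4*4)*(-11) - 13 = (25 - 16)*(-11) - 13 = 9*(-11) - 13 = -99 - 13 = -112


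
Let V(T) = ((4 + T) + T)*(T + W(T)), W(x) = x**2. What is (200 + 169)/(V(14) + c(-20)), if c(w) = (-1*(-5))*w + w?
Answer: 123/2200 ≈ 0.055909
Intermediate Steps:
c(w) = 6*w (c(w) = 5*w + w = 6*w)
V(T) = (4 + 2*T)*(T + T**2) (V(T) = ((4 + T) + T)*(T + T**2) = (4 + 2*T)*(T + T**2))
(200 + 169)/(V(14) + c(-20)) = (200 + 169)/(2*14*(2 + 14**2 + 3*14) + 6*(-20)) = 369/(2*14*(2 + 196 + 42) - 120) = 369/(2*14*240 - 120) = 369/(6720 - 120) = 369/6600 = 369*(1/6600) = 123/2200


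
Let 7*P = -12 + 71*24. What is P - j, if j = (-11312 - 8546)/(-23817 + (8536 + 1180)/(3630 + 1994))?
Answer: 56459947480/234389911 ≈ 240.88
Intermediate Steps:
P = 1692/7 (P = (-12 + 71*24)/7 = (-12 + 1704)/7 = (1/7)*1692 = 1692/7 ≈ 241.71)
j = 27920348/33484273 (j = -19858/(-23817 + 9716/5624) = -19858/(-23817 + 9716*(1/5624)) = -19858/(-23817 + 2429/1406) = -19858/(-33484273/1406) = -19858*(-1406/33484273) = 27920348/33484273 ≈ 0.83383)
P - j = 1692/7 - 1*27920348/33484273 = 1692/7 - 27920348/33484273 = 56459947480/234389911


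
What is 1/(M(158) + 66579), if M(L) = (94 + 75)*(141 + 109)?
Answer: 1/108829 ≈ 9.1887e-6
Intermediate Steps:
M(L) = 42250 (M(L) = 169*250 = 42250)
1/(M(158) + 66579) = 1/(42250 + 66579) = 1/108829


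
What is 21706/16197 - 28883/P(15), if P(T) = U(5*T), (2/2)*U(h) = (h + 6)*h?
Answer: -111984667/32798925 ≈ -3.4143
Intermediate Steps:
U(h) = h*(6 + h) (U(h) = (h + 6)*h = (6 + h)*h = h*(6 + h))
P(T) = 5*T*(6 + 5*T) (P(T) = (5*T)*(6 + 5*T) = 5*T*(6 + 5*T))
21706/16197 - 28883/P(15) = 21706/16197 - 28883*1/(75*(6 + 5*15)) = 21706*(1/16197) - 28883*1/(75*(6 + 75)) = 21706/16197 - 28883/(5*15*81) = 21706/16197 - 28883/6075 = -111984667/32798925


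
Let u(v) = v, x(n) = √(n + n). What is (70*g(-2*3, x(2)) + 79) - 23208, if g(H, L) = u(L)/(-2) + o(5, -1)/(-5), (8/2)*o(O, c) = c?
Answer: -46391/2 ≈ -23196.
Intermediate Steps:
x(n) = √2*√n (x(n) = √(2*n) = √2*√n)
o(O, c) = c/4
g(H, L) = 1/20 - L/2 (g(H, L) = L/(-2) + ((¼)*(-1))/(-5) = L*(-½) - ¼*(-⅕) = -L/2 + 1/20 = 1/20 - L/2)
(70*g(-2*3, x(2)) + 79) - 23208 = (70*(1/20 - √2*√2/2) + 79) - 23208 = (70*(1/20 - ½*2) + 79) - 23208 = (70*(1/20 - 1) + 79) - 23208 = (70*(-19/20) + 79) - 23208 = (-133/2 + 79) - 23208 = 25/2 - 23208 = -46391/2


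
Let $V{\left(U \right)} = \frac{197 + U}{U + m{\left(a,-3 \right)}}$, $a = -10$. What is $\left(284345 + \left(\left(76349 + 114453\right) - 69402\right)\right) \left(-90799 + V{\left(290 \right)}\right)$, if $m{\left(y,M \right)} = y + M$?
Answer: $- \frac{10204825952820}{277} \approx -3.6841 \cdot 10^{10}$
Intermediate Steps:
$m{\left(y,M \right)} = M + y$
$V{\left(U \right)} = \frac{197 + U}{-13 + U}$ ($V{\left(U \right)} = \frac{197 + U}{U - 13} = \frac{197 + U}{-13 + U}$)
$\left(284345 + \left(\left(76349 + 114453\right) - 69402\right)\right) \left(-90799 + V{\left(290 \right)}\right) = \left(284345 + \left(\left(76349 + 114453\right) - 69402\right)\right) \left(-90799 + \frac{197 + 290}{-13 + 290}\right) = \left(284345 + \left(190802 - 69402\right)\right) \left(-90799 + \frac{1}{277} \cdot 487\right) = \left(284345 + 121400\right) \left(-90799 + \frac{1}{277} \cdot 487\right) = 405745 \left(-90799 + \frac{487}{277}\right) = 405745 \left(- \frac{25150836}{277}\right) = - \frac{10204825952820}{277}$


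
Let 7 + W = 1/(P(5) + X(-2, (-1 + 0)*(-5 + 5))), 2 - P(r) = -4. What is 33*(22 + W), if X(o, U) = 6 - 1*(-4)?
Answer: 7953/16 ≈ 497.06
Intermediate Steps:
X(o, U) = 10 (X(o, U) = 6 + 4 = 10)
P(r) = 6 (P(r) = 2 - 1*(-4) = 2 + 4 = 6)
W = -111/16 (W = -7 + 1/(6 + 10) = -7 + 1/16 = -111/16 ≈ -6.9375)
33*(22 + W) = 33*(22 - 111/16) = 33*(241/16) = 7953/16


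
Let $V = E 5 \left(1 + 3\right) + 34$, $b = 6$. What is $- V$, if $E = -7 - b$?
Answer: $226$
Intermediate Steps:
$E = -13$ ($E = -7 - 6 = -13$)
$V = -226$ ($V = - 13 \cdot 5 \left(1 + 3\right) + 34 = - 13 \cdot 5 \cdot 4 + 34 = \left(-13\right) 20 + 34 = -260 + 34 = -226$)
$- V = \left(-1\right) \left(-226\right) = 226$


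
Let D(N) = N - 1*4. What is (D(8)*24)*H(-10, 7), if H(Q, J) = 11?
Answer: 1056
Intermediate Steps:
D(N) = -4 + N (D(N) = N - 4 = -4 + N)
(D(8)*24)*H(-10, 7) = ((-4 + 8)*24)*11 = (4*24)*11 = 96*11 = 1056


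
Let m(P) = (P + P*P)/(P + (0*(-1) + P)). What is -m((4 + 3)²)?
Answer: -25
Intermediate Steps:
m(P) = (P + P²)/(2*P) (m(P) = (P + P²)/(P + (0 + P)) = (P + P²)/(P + P) = (P + P²)/((2*P)) = (P + P²)*(1/(2*P)) = (P + P²)/(2*P))
-m((4 + 3)²) = -(½ + (4 + 3)²/2) = -(½ + (½)*7²) = -(½ + (½)*49) = -(½ + 49/2) = -1*25 = -25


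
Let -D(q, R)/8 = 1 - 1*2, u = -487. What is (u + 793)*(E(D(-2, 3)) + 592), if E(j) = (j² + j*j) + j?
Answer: 222768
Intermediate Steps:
D(q, R) = 8 (D(q, R) = -8*(1 - 1*2) = -8*(1 - 2) = -8*(-1) = 8)
E(j) = j + 2*j² (E(j) = (j² + j²) + j = 2*j² + j = j + 2*j²)
(u + 793)*(E(D(-2, 3)) + 592) = (-487 + 793)*(8*(1 + 2*8) + 592) = 306*(8*(1 + 16) + 592) = 306*(8*17 + 592) = 306*(136 + 592) = 306*728 = 222768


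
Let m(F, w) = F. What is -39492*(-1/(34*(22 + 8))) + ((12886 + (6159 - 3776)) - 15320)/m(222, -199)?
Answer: 242089/6290 ≈ 38.488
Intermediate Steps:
-39492*(-1/(34*(22 + 8))) + ((12886 + (6159 - 3776)) - 15320)/m(222, -199) = -39492*(-1/(34*(22 + 8))) + ((12886 + (6159 - 3776)) - 15320)/222 = -39492/((-34*30)) + ((12886 + 2383) - 15320)*(1/222) = -39492/(-1020) + (15269 - 15320)*(1/222) = -39492*(-1/1020) - 51*1/222 = 3291/85 - 17/74 = 242089/6290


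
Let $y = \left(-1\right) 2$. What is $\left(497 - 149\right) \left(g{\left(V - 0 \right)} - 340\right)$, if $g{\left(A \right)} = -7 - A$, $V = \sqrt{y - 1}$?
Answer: $-120756 - 348 i \sqrt{3} \approx -1.2076 \cdot 10^{5} - 602.75 i$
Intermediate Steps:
$y = -2$
$V = i \sqrt{3}$ ($V = \sqrt{-2 - 1} = \sqrt{-3} = i \sqrt{3} \approx 1.732 i$)
$\left(497 - 149\right) \left(g{\left(V - 0 \right)} - 340\right) = \left(497 - 149\right) \left(\left(-7 - \left(i \sqrt{3} - 0\right)\right) - 340\right) = 348 \left(\left(-7 - \left(i \sqrt{3} + 0\right)\right) - 340\right) = 348 \left(\left(-7 - i \sqrt{3}\right) - 340\right) = 348 \left(-347 - i \sqrt{3}\right) = -120756 - 348 i \sqrt{3}$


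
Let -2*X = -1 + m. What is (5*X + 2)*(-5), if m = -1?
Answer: -35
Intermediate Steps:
X = 1 (X = -(-1 - 1)/2 = -1/2*(-2) = 1)
(5*X + 2)*(-5) = (5*1 + 2)*(-5) = (5 + 2)*(-5) = 7*(-5) = -35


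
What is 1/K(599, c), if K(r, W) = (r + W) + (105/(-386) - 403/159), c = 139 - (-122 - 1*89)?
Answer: 61374/58071673 ≈ 0.0010569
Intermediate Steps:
c = 350 (c = 139 - (-122 - 89) = 139 - 1*(-211) = 139 + 211 = 350)
K(r, W) = -172253/61374 + W + r (K(r, W) = (W + r) + (105*(-1/386) - 403*1/159) = (W + r) + (-105/386 - 403/159) = (W + r) - 172253/61374 = -172253/61374 + W + r)
1/K(599, c) = 1/(-172253/61374 + 350 + 599) = 1/(58071673/61374) = 61374/58071673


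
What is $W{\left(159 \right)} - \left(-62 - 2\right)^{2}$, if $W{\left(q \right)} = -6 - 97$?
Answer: $-4199$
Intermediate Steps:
$W{\left(q \right)} = -103$ ($W{\left(q \right)} = -6 - 97 = -103$)
$W{\left(159 \right)} - \left(-62 - 2\right)^{2} = -103 - \left(-62 - 2\right)^{2} = -103 - \left(-64\right)^{2} = -103 - 4096 = -4199$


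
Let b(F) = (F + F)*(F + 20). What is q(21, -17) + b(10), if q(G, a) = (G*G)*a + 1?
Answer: -6896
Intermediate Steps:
q(G, a) = 1 + a*G² (q(G, a) = G²*a + 1 = a*G² + 1 = 1 + a*G²)
b(F) = 2*F*(20 + F) (b(F) = (2*F)*(20 + F) = 2*F*(20 + F))
q(21, -17) + b(10) = (1 - 17*21²) + 2*10*(20 + 10) = (1 - 17*441) + 2*10*30 = (1 - 7497) + 600 = -7496 + 600 = -6896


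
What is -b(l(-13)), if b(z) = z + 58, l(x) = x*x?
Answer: -227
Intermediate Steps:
l(x) = x**2
b(z) = 58 + z
-b(l(-13)) = -(58 + (-13)**2) = -(58 + 169) = -1*227 = -227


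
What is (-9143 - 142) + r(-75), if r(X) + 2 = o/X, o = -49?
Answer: -696476/75 ≈ -9286.3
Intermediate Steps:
r(X) = -2 - 49/X
(-9143 - 142) + r(-75) = (-9143 - 142) + (-2 - 49/(-75)) = -9285 + (-2 - 49*(-1/75)) = -9285 + (-2 + 49/75) = -9285 - 101/75 = -696476/75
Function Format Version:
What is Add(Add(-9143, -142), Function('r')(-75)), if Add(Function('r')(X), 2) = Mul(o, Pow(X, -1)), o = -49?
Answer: Rational(-696476, 75) ≈ -9286.3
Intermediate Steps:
Function('r')(X) = Add(-2, Mul(-49, Pow(X, -1)))
Add(Add(-9143, -142), Function('r')(-75)) = Add(Add(-9143, -142), Add(-2, Mul(-49, Pow(-75, -1)))) = Add(-9285, Add(-2, Mul(-49, Rational(-1, 75)))) = Add(-9285, Add(-2, Rational(49, 75))) = Add(-9285, Rational(-101, 75)) = Rational(-696476, 75)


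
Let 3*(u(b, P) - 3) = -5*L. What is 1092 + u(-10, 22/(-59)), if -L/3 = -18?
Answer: 1005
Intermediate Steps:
L = 54 (L = -3*(-18) = 54)
u(b, P) = -87 (u(b, P) = 3 + (-5*54)/3 = 3 + (⅓)*(-270) = 3 - 90 = -87)
1092 + u(-10, 22/(-59)) = 1092 - 87 = 1005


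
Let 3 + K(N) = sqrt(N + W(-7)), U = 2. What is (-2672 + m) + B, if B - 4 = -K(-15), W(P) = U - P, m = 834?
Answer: -1831 - I*sqrt(6) ≈ -1831.0 - 2.4495*I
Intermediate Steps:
W(P) = 2 - P
K(N) = -3 + sqrt(9 + N) (K(N) = -3 + sqrt(N + (2 - 1*(-7))) = -3 + sqrt(N + (2 + 7)) = -3 + sqrt(N + 9) = -3 + sqrt(9 + N))
B = 7 - I*sqrt(6) (B = 4 - (-3 + sqrt(9 - 15)) = 4 - (-3 + sqrt(-6)) = 4 - (-3 + I*sqrt(6)) = 4 + (3 - I*sqrt(6)) = 7 - I*sqrt(6) ≈ 7.0 - 2.4495*I)
(-2672 + m) + B = (-2672 + 834) + (7 - I*sqrt(6)) = -1838 + (7 - I*sqrt(6)) = -1831 - I*sqrt(6)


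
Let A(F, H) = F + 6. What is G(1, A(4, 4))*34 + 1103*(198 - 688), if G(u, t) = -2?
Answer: -540538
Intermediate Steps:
A(F, H) = 6 + F
G(1, A(4, 4))*34 + 1103*(198 - 688) = -2*34 + 1103*(198 - 688) = -68 + 1103*(-490) = -68 - 540470 = -540538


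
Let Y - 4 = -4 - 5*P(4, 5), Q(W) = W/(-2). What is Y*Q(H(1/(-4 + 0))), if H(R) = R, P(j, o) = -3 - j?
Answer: 35/8 ≈ 4.3750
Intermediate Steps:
Q(W) = -W/2 (Q(W) = W*(-½) = -W/2)
Y = 35 (Y = 4 + (-4 - 5*(-3 - 1*4)) = 4 + (-4 - 5*(-3 - 4)) = 4 + (-4 - 5*(-7)) = 4 + (-4 + 35) = 4 + 31 = 35)
Y*Q(H(1/(-4 + 0))) = 35*(-1/(2*(-4 + 0))) = 35*(-½/(-4)) = 35*(-½*(-¼)) = 35*(⅛) = 35/8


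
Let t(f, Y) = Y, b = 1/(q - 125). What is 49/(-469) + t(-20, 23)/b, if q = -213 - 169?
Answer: -781294/67 ≈ -11661.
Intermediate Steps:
q = -382
b = -1/507 (b = 1/(-382 - 125) = 1/(-507) = -1/507 ≈ -0.0019724)
49/(-469) + t(-20, 23)/b = 49/(-469) + 23/(-1/507) = 49*(-1/469) + 23*(-507) = -7/67 - 11661 = -781294/67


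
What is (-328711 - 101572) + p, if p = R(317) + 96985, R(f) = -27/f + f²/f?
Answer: -105555004/317 ≈ -3.3298e+5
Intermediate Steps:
R(f) = f - 27/f (R(f) = -27/f + f = f - 27/f)
p = 30844707/317 (p = (317 - 27/317) + 96985 = 100462/317 + 96985 = 30844707/317 ≈ 97302.)
(-328711 - 101572) + p = (-328711 - 101572) + 30844707/317 = -430283 + 30844707/317 = -105555004/317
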